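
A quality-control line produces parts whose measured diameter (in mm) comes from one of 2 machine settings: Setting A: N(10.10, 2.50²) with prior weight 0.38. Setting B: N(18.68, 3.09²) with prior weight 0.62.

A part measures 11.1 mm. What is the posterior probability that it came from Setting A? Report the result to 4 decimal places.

0.9341

Posterior ∝ prior × likelihood, so P(k | x) ∝ w_k f_k(x); normalise over all components.
Evaluate each component's likelihood at the observed value:
  p_A = (1/(2.50·√(2π)))·exp(−(11.1−10.10)²/(2·2.50²)) = 0.159577·exp(-0.08000) = 0.147308
  p_B = (1/(3.09·√(2π)))·exp(−(11.1−18.68)²/(2·3.09²)) = 0.129108·exp(-3.00879) = 0.00637165
Unnormalised posteriors:
  w_A·p_A = 0.38 × 0.147308 = 0.0559771
  w_B·p_B = 0.62 × 0.00637165 = 0.00395042
Normaliser: 0.0559771 + 0.00395042 = 0.0599275
P(Setting A | x) ≈ 0.9341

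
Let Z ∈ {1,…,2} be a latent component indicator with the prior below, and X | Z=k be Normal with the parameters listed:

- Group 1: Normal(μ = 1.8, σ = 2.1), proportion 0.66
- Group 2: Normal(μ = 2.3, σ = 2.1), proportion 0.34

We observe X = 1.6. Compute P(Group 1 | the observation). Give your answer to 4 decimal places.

P(component k | x) = π_k·f_k(x) / marginal(x), where marginal(x) = Σ_j π_j·f_j(x).
Normal densities:
  L_1 = (1/(2.1·√(2π)))·exp(−(1.6−1.8)²/(2·2.1²)) = 0.189973·exp(-0.00454) = 0.189113
  L_2 = (1/(2.1·√(2π)))·exp(−(1.6−2.3)²/(2·2.1²)) = 0.189973·exp(-0.05556) = 0.179706
Weight by the priors:
  π_1·L_1 = 0.66 × 0.189113 = 0.124815
  π_2·L_2 = 0.34 × 0.179706 = 0.0611001
Denominator: 0.124815 + 0.0611001 = 0.185915
P(Group 1 | data) = 0.124815 / 0.185915 ≈ 0.6714

0.6714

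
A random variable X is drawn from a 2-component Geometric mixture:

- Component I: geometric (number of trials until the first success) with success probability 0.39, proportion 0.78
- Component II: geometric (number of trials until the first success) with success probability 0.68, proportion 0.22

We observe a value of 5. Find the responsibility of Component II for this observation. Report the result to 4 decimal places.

P(component k | x) = π_k·f_k(x) / marginal(x), where marginal(x) = Σ_j π_j·f_j(x).
Evaluate each component's likelihood at the observed value:
  p_I = 0.39·(1−0.39)^4 = 0.39·0.138458 = 0.0539988
  p_II = 0.68·(1−0.68)^4 = 0.68·0.0104858 = 0.00713032
Multiply by the mixture weights:
  π_I·p_I = 0.78 × 0.0539988 = 0.042119
  π_II·p_II = 0.22 × 0.00713032 = 0.00156867
Evidence: 0.042119 + 0.00156867 = 0.0436877
So the posterior for Component II is 0.00156867 / 0.0436877 ≈ 0.0359.

0.0359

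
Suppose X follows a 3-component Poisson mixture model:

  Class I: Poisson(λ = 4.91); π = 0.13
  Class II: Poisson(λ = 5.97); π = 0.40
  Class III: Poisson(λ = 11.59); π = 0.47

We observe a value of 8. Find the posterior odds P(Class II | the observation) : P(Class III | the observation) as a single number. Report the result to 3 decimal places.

The posterior odds equal the prior odds times the likelihood ratio: (π_i/π_j)·(f_i(x)/f_j(x)).
Evaluate each component's likelihood at the observed value:
  p_I = 0.0617654
  p_II = 0.10222
  p_III = 0.0747608
Posterior odds = (π_II·p_II) / (π_III·p_III) = (0.40·0.10222) / (0.47·0.0747608) = 0.040888 / 0.0351376 ≈ 1.164

1.164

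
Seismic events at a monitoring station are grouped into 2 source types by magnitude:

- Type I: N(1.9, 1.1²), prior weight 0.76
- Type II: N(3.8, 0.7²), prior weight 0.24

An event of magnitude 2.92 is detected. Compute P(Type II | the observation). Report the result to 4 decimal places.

The responsibility of component k is π_k f_k(x) divided by Σ_j π_j f_j(x).
Normal densities:
  f_I = (1/(1.1·√(2π)))·exp(−(2.92−1.9)²/(2·1.1²)) = 0.362675·exp(-0.42992) = 0.235943
  f_II = (1/(0.7·√(2π)))·exp(−(2.92−3.8)²/(2·0.7²)) = 0.569918·exp(-0.79020) = 0.258601
Weight by the priors:
  π_I·f_I = 0.76 × 0.235943 = 0.179316
  π_II·f_II = 0.24 × 0.258601 = 0.0620643
Denominator: 0.179316 + 0.0620643 = 0.241381
P(Type II | x) = 0.0620643 / 0.241381 ≈ 0.2571

0.2571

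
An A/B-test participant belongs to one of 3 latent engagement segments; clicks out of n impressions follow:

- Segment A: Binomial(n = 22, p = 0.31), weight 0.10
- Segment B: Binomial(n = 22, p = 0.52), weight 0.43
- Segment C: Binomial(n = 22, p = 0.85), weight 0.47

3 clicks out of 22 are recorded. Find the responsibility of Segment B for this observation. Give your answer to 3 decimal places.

Apply Bayes' rule: the posterior for each component is proportional to its prior times its likelihood at x.
Binomial probabilities:
  p_A = 0.0397868
  p_B = 0.000190158
  p_C = 2.09658e-13
Prior × likelihood for each component:
  π_A·p_A = 0.10 × 0.0397868 = 0.00397868
  π_B·p_B = 0.43 × 0.000190158 = 8.17679e-05
  π_C·p_C = 0.47 × 2.09658e-13 = 9.85393e-14
Sum: 0.00397868 + 8.17679e-05 + 9.85393e-14 = 0.00406044
Responsibility of Segment B: 8.17679e-05 / 0.00406044 ≈ 0.020

0.020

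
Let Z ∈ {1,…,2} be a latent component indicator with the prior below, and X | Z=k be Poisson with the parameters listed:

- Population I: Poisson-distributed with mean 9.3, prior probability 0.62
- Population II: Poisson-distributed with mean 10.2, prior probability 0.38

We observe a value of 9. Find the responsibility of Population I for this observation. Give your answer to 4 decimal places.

Posterior ∝ prior × likelihood, so P(k | x) ∝ π_k f_k(x); normalise over all components.
Poisson probabilities:
  f_I = e^(−9.3)·9.3^9/9! = 0.131113
  f_II = e^(−10.2)·10.2^9/9! = 0.122415
Unnormalised posteriors:
  π_I·f_I = 0.62 × 0.131113 = 0.0812899
  π_II·f_II = 0.38 × 0.122415 = 0.0465177
Marginal: 0.0812899 + 0.0465177 = 0.127808
P(Population I | x) = 0.0812899 / 0.127808 ≈ 0.6360

0.6360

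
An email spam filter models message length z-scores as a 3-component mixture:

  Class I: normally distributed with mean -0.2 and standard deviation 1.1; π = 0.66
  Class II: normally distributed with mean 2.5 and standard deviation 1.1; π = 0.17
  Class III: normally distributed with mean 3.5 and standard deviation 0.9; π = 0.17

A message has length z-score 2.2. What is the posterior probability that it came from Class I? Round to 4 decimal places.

Apply Bayes' rule: the posterior for each component is proportional to its prior times its likelihood at x.
Normal densities:
  p_I = 0.0335602
  p_II = 0.349435
  p_III = 0.156173
Weight by the priors:
  w_I·p_I = 0.66 × 0.0335602 = 0.0221497
  w_II·p_II = 0.17 × 0.349435 = 0.0594039
  w_III·p_III = 0.17 × 0.156173 = 0.0265495
Evidence: 0.0221497 + 0.0594039 + 0.0265495 = 0.108103
Responsibility of Class I: 0.0221497 / 0.108103 ≈ 0.2049

0.2049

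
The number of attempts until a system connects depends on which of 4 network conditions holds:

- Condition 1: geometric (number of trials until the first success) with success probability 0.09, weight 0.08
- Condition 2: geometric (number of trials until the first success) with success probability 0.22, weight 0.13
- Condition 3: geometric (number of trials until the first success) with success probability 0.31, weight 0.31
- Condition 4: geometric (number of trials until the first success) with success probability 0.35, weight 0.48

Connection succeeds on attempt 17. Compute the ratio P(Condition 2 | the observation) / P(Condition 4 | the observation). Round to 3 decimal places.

Posterior odds = (w_i f_i(x)) / (w_j f_j(x)); the normalising sum cancels.
Evaluate each component's likelihood at the observed value:
  p_1 = 0.09·(1−0.09)^16 = 0.09·0.221137 = 0.0199024
  p_2 = 0.22·(1−0.22)^16 = 0.22·0.0187721 = 0.00412987
  p_3 = 0.31·(1−0.31)^16 = 0.31·0.00263989 = 0.000818365
  p_4 = 0.35·(1−0.35)^16 = 0.35·0.00101535 = 0.000355371
0.000536883 / 0.000170578 ≈ 3.147

3.147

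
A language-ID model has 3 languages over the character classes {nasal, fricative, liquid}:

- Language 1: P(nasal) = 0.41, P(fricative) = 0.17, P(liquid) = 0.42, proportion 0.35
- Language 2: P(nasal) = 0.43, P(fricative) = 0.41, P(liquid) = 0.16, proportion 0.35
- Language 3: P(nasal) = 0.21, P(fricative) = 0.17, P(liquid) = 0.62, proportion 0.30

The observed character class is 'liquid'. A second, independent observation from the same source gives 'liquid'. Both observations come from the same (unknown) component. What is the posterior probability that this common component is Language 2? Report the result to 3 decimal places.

P(component k | x) = π_k·f_k(x) / marginal(x), where marginal(x) = Σ_j π_j·f_j(x).
Since both observations come from the same component, the likelihood for component k is f_k(x₁)·f_k(x₂).
  f_1 = [P(liquid | comp) = 0.42] × [0.42] = 0.1764
  f_2 = [P(liquid | comp) = 0.16] × [0.16] = 0.0256
  f_3 = [P(liquid | comp) = 0.62] × [0.62] = 0.3844
Weight by the priors:
  π_1·f_1 = 0.35 × 0.1764 = 0.06174
  π_2·f_2 = 0.35 × 0.0256 = 0.00896
  π_3·f_3 = 0.30 × 0.3844 = 0.11532
Evidence: 0.06174 + 0.00896 + 0.11532 = 0.18602
So the posterior for Language 2 is 0.00896 / 0.18602 ≈ 0.048.

0.048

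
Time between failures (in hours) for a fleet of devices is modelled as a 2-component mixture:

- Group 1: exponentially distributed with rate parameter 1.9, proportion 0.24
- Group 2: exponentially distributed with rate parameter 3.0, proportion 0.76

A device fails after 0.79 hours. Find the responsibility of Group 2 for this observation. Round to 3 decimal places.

Apply Bayes' rule: the posterior for each component is proportional to its prior times its likelihood at x.
Component likelihoods at x = 0.79 hours:
  f_1 = 1.9·e^(−1.9·0.79) = 1.9·e^(−1.5010) = 0.423524
  f_2 = 3.0·e^(−3.0·0.79) = 3.0·e^(−2.3700) = 0.280442
Unnormalised posteriors:
  π_1·f_1 = 0.24 × 0.423524 = 0.101646
  π_2·f_2 = 0.76 × 0.280442 = 0.213136
Sum: 0.101646 + 0.213136 = 0.314782
Responsibility of Group 2: 0.213136 / 0.314782 ≈ 0.677

0.677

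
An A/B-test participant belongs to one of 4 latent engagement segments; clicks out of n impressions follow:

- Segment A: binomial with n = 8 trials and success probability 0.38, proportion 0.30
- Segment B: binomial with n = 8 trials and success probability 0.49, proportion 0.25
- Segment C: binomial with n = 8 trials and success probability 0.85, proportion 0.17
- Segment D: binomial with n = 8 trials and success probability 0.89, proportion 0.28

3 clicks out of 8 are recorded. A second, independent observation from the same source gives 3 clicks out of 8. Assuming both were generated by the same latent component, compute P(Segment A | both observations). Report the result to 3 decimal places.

Posterior ∝ prior × likelihood, so P(k | x) ∝ π_k f_k(x); normalise over all components.
Since both observations come from the same component, the likelihood for component k is f_k(x₁)·f_k(x₂).
  f_A = [C(8,3)·0.38^3·0.62^5 = 56·0.054872·0.0916133 = 0.281512] × [0.281512] = 0.0792491
  f_B = [C(8,3)·0.49^3·0.51^5 = 56·0.117649·0.0345025 = 0.227315] × [0.227315] = 0.0516719
  f_C = [C(8,3)·0.85^3·0.15^5 = 56·0.614125·7.59375e-05 = 0.00261157] × [0.00261157] = 6.82028e-06
  f_D = [C(8,3)·0.89^3·0.11^5 = 56·0.704969·1.61051e-05 = 0.000635801] × [0.000635801] = 4.04243e-07
Prior × likelihood for each component:
  π_A·f_A = 0.30 × 0.0792491 = 0.0237747
  π_B·f_B = 0.25 × 0.0516719 = 0.012918
  π_C·f_C = 0.17 × 6.82028e-06 = 1.15945e-06
  π_D·f_D = 0.28 × 4.04243e-07 = 1.13188e-07
Normaliser: 0.0237747 + 0.012918 + 1.15945e-06 + 1.13188e-07 = 0.036694
P(Segment A | x) ≈ 0.648

0.648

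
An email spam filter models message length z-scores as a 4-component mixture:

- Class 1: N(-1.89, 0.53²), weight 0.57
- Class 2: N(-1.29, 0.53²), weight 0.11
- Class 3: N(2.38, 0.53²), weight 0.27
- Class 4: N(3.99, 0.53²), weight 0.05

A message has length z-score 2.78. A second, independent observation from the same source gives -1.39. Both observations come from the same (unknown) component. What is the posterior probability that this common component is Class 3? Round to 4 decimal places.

By Bayes' theorem, P(k | x) = w_k f_k(x) / Σ_j w_j f_j(x).
Since both observations come from the same component, the likelihood for component k is f_k(x₁)·f_k(x₂).
  p_1 = [1.04102e-17] × [0.482363] = 5.02149e-18
  p_2 = [1.17838e-13] × [0.739441] = 8.71344e-14
  p_3 = [0.566171] × [7.75316e-12] = 4.38961e-12
  p_4 = [0.055568] × [3.17266e-23] = 1.76298e-24
Prior × likelihood for each component:
  w_1·p_1 = 0.57 × 5.02149e-18 = 2.86225e-18
  w_2·p_2 = 0.11 × 8.71344e-14 = 9.58479e-15
  w_3·p_3 = 0.27 × 4.38961e-12 = 1.1852e-12
  w_4·p_4 = 0.05 × 1.76298e-24 = 8.81492e-26
Marginal: 2.86225e-18 + 9.58479e-15 + 1.1852e-12 + 8.81492e-26 = 1.19478e-12
P(Class 3 | x₁, x₂) = 1.1852e-12 / 1.19478e-12 ≈ 0.9920

0.9920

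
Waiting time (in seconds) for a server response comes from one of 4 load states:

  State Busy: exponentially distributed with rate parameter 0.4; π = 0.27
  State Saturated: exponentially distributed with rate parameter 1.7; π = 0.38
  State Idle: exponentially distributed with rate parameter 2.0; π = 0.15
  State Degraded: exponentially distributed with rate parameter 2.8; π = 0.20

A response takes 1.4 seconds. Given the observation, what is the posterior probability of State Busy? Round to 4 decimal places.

The responsibility of component k is π_k f_k(x) divided by Σ_j π_j f_j(x).
Exponential densities:
  f_Busy = 0.4·e^(−0.4·1.4) = 0.4·e^(−0.5600) = 0.228484
  f_Saturated = 1.7·e^(−1.7·1.4) = 1.7·e^(−2.3800) = 0.157336
  f_Idle = 2.0·e^(−2.0·1.4) = 2.0·e^(−2.8000) = 0.12162
  f_Degraded = 2.8·e^(−2.8·1.4) = 2.8·e^(−3.9200) = 0.0555551
Multiply by the mixture weights:
  π_Busy·f_Busy = 0.27 × 0.228484 = 0.0616906
  π_Saturated·f_Saturated = 0.38 × 0.157336 = 0.0597877
  π_Idle·f_Idle = 0.15 × 0.12162 = 0.018243
  π_Degraded·f_Degraded = 0.20 × 0.0555551 = 0.011111
Normaliser: 0.0616906 + 0.0597877 + 0.018243 + 0.011111 = 0.150832
Responsibility of State Busy: 0.0616906 / 0.150832 ≈ 0.4090

0.4090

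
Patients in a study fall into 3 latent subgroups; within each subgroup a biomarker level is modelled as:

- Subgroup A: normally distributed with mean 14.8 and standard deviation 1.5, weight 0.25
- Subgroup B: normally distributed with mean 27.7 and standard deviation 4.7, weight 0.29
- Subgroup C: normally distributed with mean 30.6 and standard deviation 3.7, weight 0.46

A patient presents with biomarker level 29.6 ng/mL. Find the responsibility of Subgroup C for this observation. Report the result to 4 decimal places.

0.6783

P(component k | x) = π_k·f_k(x) / marginal(x), where marginal(x) = Σ_j π_j·f_j(x).
Evaluate each component's likelihood at the observed value:
  L_A = 1.92883e-22
  L_B = 0.0782214
  L_C = 0.103955
Unnormalised posteriors:
  π_A·L_A = 0.25 × 1.92883e-22 = 4.82207e-23
  π_B·L_B = 0.29 × 0.0782214 = 0.0226842
  π_C·L_C = 0.46 × 0.103955 = 0.0478194
Denominator: 4.82207e-23 + 0.0226842 + 0.0478194 = 0.0705036
Responsibility of Subgroup C: 0.0478194 / 0.0705036 ≈ 0.6783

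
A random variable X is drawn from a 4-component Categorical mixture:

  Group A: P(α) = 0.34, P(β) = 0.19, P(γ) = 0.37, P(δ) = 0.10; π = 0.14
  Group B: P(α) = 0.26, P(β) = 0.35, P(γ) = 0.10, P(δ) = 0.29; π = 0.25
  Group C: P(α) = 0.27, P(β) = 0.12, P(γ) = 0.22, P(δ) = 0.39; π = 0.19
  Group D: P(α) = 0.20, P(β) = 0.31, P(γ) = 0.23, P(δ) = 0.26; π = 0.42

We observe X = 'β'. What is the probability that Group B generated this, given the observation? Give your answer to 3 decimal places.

The responsibility of component k is P(Z=k) f_k(x) divided by Σ_j P(Z=j) f_j(x).
Categorical probabilities:
  L_A = 0.19
  L_B = 0.35
  L_C = 0.12
  L_D = 0.31
Prior × likelihood for each component:
  P(Z=A)·L_A = 0.14 × 0.19 = 0.0266
  P(Z=B)·L_B = 0.25 × 0.35 = 0.0875
  P(Z=C)·L_C = 0.19 × 0.12 = 0.0228
  P(Z=D)·L_D = 0.42 × 0.31 = 0.1302
Marginal: 0.0266 + 0.0875 + 0.0228 + 0.1302 = 0.2671
Responsibility of Group B: 0.0875 / 0.2671 ≈ 0.328

0.328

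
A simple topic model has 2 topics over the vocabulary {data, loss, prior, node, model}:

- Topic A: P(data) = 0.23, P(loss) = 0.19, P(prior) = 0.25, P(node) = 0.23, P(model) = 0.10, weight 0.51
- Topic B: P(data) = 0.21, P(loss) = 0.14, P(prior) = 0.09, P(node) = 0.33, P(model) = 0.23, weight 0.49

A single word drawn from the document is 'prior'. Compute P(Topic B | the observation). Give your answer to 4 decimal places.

0.2570

Posterior ∝ prior × likelihood, so P(k | x) ∝ P(Z=k) f_k(x); normalise over all components.
Categorical probabilities:
  f_A = P(prior | comp) = 0.25
  f_B = P(prior | comp) = 0.09
Unnormalised posteriors:
  P(Z=A)·f_A = 0.51 × 0.25 = 0.1275
  P(Z=B)·f_B = 0.49 × 0.09 = 0.0441
Normaliser: 0.1275 + 0.0441 = 0.1716
Responsibility of Topic B: 0.0441 / 0.1716 ≈ 0.2570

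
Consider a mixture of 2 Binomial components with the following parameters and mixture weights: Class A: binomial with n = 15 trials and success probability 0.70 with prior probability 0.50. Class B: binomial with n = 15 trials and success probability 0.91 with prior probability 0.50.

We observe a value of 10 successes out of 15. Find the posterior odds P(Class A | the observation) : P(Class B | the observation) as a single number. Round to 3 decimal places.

29.851

Posterior odds = (π_i f_i(x)) / (π_j f_j(x)); the normalising sum cancels.
Component likelihoods at x = 10 successes out of 15:
  f_A = 0.20613
  f_B = 0.00690529
0.103065 / 0.00345264 ≈ 29.851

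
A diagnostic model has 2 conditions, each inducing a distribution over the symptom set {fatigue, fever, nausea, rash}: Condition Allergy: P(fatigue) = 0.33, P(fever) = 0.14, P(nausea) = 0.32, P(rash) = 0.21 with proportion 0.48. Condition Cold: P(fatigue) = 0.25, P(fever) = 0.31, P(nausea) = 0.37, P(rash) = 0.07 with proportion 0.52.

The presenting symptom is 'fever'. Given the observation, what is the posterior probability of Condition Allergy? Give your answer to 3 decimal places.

0.294

The responsibility of component k is π_k f_k(x) divided by Σ_j π_j f_j(x).
Evaluate each component's likelihood at the observed value:
  f_Allergy = 0.14
  f_Cold = 0.31
Weight by the priors:
  π_Allergy·f_Allergy = 0.48 × 0.14 = 0.0672
  π_Cold·f_Cold = 0.52 × 0.31 = 0.1612
Evidence: 0.0672 + 0.1612 = 0.2284
P(Condition Allergy | 'fever') = 0.0672 / 0.2284 ≈ 0.294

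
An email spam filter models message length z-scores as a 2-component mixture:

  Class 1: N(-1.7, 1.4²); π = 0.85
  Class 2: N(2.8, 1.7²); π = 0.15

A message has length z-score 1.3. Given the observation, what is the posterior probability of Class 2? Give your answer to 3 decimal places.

By Bayes' theorem, P(k | x) = π_k f_k(x) / Σ_j π_j f_j(x).
Evaluate each component's likelihood at the observed value:
  f_1 = (1/(1.4·√(2π)))·exp(−(1.3−-1.7)²/(2·1.4²)) = 0.284959·exp(-2.29592) = 0.0286865
  f_2 = (1/(1.7·√(2π)))·exp(−(1.3−2.8)²/(2·1.7²)) = 0.234672·exp(-0.38927) = 0.159002
Multiply by the mixture weights:
  π_1·f_1 = 0.85 × 0.0286865 = 0.0243835
  π_2·f_2 = 0.15 × 0.159002 = 0.0238503
Sum: 0.0243835 + 0.0238503 = 0.0482338
So the posterior for Class 2 is 0.0238503 / 0.0482338 ≈ 0.494.

0.494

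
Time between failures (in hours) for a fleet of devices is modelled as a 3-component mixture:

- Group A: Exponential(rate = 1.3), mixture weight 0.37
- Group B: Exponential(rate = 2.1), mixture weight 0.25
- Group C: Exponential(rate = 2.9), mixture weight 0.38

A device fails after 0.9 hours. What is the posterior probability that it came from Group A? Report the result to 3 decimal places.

0.482

Apply Bayes' rule: the posterior for each component is proportional to its prior times its likelihood at x.
Exponential densities:
  f_A = 0.403477
  f_B = 0.317251
  f_C = 0.21325
Unnormalised posteriors:
  P(Z=A)·f_A = 0.37 × 0.403477 = 0.149286
  P(Z=B)·f_B = 0.25 × 0.317251 = 0.0793127
  P(Z=C)·f_C = 0.38 × 0.21325 = 0.0810351
Normaliser: 0.149286 + 0.0793127 + 0.0810351 = 0.309634
P(Group A | the observation) ≈ 0.482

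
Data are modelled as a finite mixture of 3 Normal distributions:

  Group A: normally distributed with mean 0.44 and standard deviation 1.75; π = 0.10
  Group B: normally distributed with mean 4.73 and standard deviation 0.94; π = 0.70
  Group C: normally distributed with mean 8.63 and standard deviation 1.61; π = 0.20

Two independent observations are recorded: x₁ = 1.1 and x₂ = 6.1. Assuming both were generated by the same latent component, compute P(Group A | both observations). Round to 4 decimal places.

Posterior ∝ prior × likelihood, so P(k | x) ∝ P(Z=k) f_k(x); normalise over all components.
Since both observations come from the same component, the likelihood for component k is f_k(x₁)·f_k(x₂).
  f_A = [0.212317] × [0.00122006] = 0.00025904
  f_B = [0.0002452] × [0.146733] = 3.59791e-05
  f_C = [4.40652e-06] × [0.0720881] = 3.17658e-07
Prior × likelihood for each component:
  P(Z=A)·f_A = 0.10 × 0.00025904 = 2.5904e-05
  P(Z=B)·f_B = 0.70 × 3.59791e-05 = 2.51853e-05
  P(Z=C)·f_C = 0.20 × 3.17658e-07 = 6.35316e-08
Marginal: 2.5904e-05 + 2.51853e-05 + 6.35316e-08 = 5.11528e-05
Responsibility of Group A: 2.5904e-05 / 5.11528e-05 ≈ 0.5064

0.5064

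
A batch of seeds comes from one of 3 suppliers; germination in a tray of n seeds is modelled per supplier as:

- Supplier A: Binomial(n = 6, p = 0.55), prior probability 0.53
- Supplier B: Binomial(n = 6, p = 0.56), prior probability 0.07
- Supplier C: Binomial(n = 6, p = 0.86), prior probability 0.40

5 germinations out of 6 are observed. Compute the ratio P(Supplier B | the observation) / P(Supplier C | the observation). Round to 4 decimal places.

Since P(k|x) ∝ P(Z=k) f_k(x), the posterior odds are P(Z=i) f_i(x) / (P(Z=j) f_j(x)).
Component likelihoods at x = 5 germinations out of 6:
  L_A = 0.135887
  L_B = 0.145393
  L_C = 0.395159
0.0101775 / 0.158063 ≈ 0.0644

0.0644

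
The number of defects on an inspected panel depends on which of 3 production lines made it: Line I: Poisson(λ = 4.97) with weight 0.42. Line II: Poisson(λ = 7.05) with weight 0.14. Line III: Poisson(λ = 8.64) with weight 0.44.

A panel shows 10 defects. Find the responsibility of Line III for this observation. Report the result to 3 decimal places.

The responsibility of component k is π_k f_k(x) divided by Σ_j π_j f_j(x).
Poisson probabilities:
  p_I = 0.0175937
  p_II = 0.0725023
  p_III = 0.112998
Prior × likelihood for each component:
  π_I·p_I = 0.42 × 0.0175937 = 0.00738936
  π_II·p_II = 0.14 × 0.0725023 = 0.0101503
  π_III·p_III = 0.44 × 0.112998 = 0.049719
Sum: 0.00738936 + 0.0101503 + 0.049719 = 0.0672587
P(Line III | 10 defects) = 0.049719 / 0.0672587 ≈ 0.739

0.739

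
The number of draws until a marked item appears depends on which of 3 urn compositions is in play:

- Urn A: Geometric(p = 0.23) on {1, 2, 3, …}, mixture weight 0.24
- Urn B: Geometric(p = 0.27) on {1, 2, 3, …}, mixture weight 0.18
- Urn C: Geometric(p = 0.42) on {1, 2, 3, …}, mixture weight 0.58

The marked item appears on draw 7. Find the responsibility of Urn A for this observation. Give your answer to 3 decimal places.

By Bayes' theorem, P(k | x) = π_k f_k(x) / Σ_j π_j f_j(x).
Evaluate each component's likelihood at the observed value:
  f_A = 0.23·(1−0.23)^6 = 0.23·0.208422 = 0.0479371
  f_B = 0.27·(1−0.27)^6 = 0.27·0.151334 = 0.0408602
  f_C = 0.42·(1−0.42)^6 = 0.42·0.0380687 = 0.0159889
Prior × likelihood for each component:
  π_A·f_A = 0.24 × 0.0479371 = 0.0115049
  π_B·f_B = 0.18 × 0.0408602 = 0.00735484
  π_C·f_C = 0.58 × 0.0159889 = 0.00927353
Normaliser: 0.0115049 + 0.00735484 + 0.00927353 = 0.0281333
P(Urn A | the observation) ≈ 0.409

0.409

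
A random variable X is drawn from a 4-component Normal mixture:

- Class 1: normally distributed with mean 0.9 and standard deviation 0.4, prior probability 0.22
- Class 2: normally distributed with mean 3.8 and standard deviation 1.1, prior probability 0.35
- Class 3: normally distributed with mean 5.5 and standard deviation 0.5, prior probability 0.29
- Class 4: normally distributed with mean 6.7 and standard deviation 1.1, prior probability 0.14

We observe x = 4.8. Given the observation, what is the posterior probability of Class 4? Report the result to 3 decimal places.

0.063

P(component k | x) = w_k·f_k(x) / marginal(x), where marginal(x) = Σ_j w_j·f_j(x).
Component likelihoods at x = 4.8:
  f_1 = 2.27138e-21
  f_2 = 0.239915
  f_3 = 0.299455
  f_4 = 0.0815952
Unnormalised posteriors:
  w_1·f_1 = 0.22 × 2.27138e-21 = 4.99704e-22
  w_2·f_2 = 0.35 × 0.239915 = 0.0839701
  w_3·f_3 = 0.29 × 0.299455 = 0.0868419
  w_4·f_4 = 0.14 × 0.0815952 = 0.0114233
Sum: 4.99704e-22 + 0.0839701 + 0.0868419 + 0.0114233 = 0.182235
P(Class 4 | data) ≈ 0.063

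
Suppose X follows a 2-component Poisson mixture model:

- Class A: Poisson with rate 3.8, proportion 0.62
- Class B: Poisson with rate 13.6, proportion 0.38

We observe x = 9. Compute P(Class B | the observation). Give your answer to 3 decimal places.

0.766

By Bayes' theorem, P(k | x) = w_k f_k(x) / Σ_j w_j f_j(x).
Evaluate each component's likelihood at the observed value:
  L_A = e^(−3.8)·3.8^9/9! = 0.0101852
  L_B = e^(−13.6)·13.6^9/9! = 0.0544104
Prior × likelihood for each component:
  w_A·L_A = 0.62 × 0.0101852 = 0.00631483
  w_B·L_B = 0.38 × 0.0544104 = 0.020676
Evidence: 0.00631483 + 0.020676 = 0.0269908
P(Class B | the observation) = 0.020676 / 0.0269908 ≈ 0.766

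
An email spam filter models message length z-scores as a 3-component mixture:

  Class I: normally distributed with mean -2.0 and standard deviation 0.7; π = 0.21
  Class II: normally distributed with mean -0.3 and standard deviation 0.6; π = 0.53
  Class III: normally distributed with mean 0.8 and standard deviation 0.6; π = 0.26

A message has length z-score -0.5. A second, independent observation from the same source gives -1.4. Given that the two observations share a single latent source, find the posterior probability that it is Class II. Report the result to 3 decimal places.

By Bayes' theorem, P(k | x) = π_k f_k(x) / Σ_j π_j f_j(x).
Since both observations come from the same component, the likelihood for component k is f_k(x₁)·f_k(x₂).
  f_I = [0.057373] × [0.394707] = 0.0226455
  f_II = [0.628972] × [0.123852] = 0.0778994
  f_III = [0.0635877] × [0.000800451] = 5.08988e-05
Prior × likelihood for each component:
  π_I·f_I = 0.21 × 0.0226455 = 0.00475556
  π_II·f_II = 0.53 × 0.0778994 = 0.0412867
  π_III·f_III = 0.26 × 5.08988e-05 = 1.32337e-05
Evidence: 0.00475556 + 0.0412867 + 1.32337e-05 = 0.0460555
P(Class II | x₁, x₂) = 0.0412867 / 0.0460555 ≈ 0.896

0.896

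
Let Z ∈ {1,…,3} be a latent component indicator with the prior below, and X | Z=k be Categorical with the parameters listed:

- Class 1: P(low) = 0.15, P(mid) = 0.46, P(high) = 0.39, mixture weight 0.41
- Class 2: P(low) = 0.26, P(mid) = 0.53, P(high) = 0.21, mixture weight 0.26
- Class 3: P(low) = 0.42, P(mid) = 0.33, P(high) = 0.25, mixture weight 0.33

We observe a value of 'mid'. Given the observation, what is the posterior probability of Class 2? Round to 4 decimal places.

Posterior ∝ prior × likelihood, so P(k | x) ∝ w_k f_k(x); normalise over all components.
Component likelihoods at x = 'mid':
  f_1 = P(mid | comp) = 0.46
  f_2 = P(mid | comp) = 0.53
  f_3 = P(mid | comp) = 0.33
Unnormalised posteriors:
  w_1·f_1 = 0.41 × 0.46 = 0.1886
  w_2·f_2 = 0.26 × 0.53 = 0.1378
  w_3·f_3 = 0.33 × 0.33 = 0.1089
Evidence: 0.1886 + 0.1378 + 0.1089 = 0.4353
So the posterior for Class 2 is 0.1378 / 0.4353 ≈ 0.3166.

0.3166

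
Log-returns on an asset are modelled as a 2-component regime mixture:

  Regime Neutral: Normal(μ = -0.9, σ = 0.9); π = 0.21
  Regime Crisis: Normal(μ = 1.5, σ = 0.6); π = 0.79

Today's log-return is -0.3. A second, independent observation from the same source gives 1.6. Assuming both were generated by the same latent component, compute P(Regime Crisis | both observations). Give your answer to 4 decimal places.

0.8458

Posterior ∝ prior × likelihood, so P(k | x) ∝ w_k f_k(x); normalise over all components.
Since both observations come from the same component, the likelihood for component k is f_k(x₁)·f_k(x₂).
  L_Neutral = [0.354942] × [0.00935726] = 0.00332129
  L_Crisis = [0.00738641] × [0.655733] = 0.00484351
Weight by the priors:
  w_Neutral·L_Neutral = 0.21 × 0.00332129 = 0.00069747
  w_Crisis·L_Crisis = 0.79 × 0.00484351 = 0.00382638
Normaliser: 0.00069747 + 0.00382638 = 0.00452385
So the posterior for Regime Crisis is 0.00382638 / 0.00452385 ≈ 0.8458.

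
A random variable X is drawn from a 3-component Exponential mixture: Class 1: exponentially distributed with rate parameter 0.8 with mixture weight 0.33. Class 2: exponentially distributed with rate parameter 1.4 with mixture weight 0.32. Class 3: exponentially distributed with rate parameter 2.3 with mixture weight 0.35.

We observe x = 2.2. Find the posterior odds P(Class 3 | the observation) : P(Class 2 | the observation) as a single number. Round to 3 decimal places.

Posterior odds = (π_i f_i(x)) / (π_j f_j(x)); the normalising sum cancels.
Evaluate each component's likelihood at the observed value:
  f_1 = 0.8·e^(−0.8·2.2) = 0.8·e^(−1.7600) = 0.137636
  f_2 = 1.4·e^(−1.4·2.2) = 1.4·e^(−3.0800) = 0.064343
  f_3 = 2.3·e^(−2.3·2.2) = 2.3·e^(−5.0600) = 0.0145948
Posterior odds = (π_3·f_3) / (π_2·f_2) = (0.35·0.0145948) / (0.32·0.064343) = 0.00510818 / 0.0205897 ≈ 0.248

0.248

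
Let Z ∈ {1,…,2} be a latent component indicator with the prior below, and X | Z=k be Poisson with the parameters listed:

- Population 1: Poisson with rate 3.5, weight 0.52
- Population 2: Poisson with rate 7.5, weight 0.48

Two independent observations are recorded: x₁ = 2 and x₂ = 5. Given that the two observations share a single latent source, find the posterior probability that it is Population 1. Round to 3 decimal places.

0.940

The responsibility of component k is π_k f_k(x) divided by Σ_j π_j f_j(x).
Since both observations come from the same component, the likelihood for component k is f_k(x₁)·f_k(x₂).
  p_1 = [0.184959] × [0.132169] = 0.0244458
  p_2 = [0.0155555] × [0.109375] = 0.00170138
Unnormalised posteriors:
  π_1·p_1 = 0.52 × 0.0244458 = 0.0127118
  π_2·p_2 = 0.48 × 0.00170138 = 0.000816661
Denominator: 0.0127118 + 0.000816661 = 0.0135285
P(Population 1 | data) ≈ 0.940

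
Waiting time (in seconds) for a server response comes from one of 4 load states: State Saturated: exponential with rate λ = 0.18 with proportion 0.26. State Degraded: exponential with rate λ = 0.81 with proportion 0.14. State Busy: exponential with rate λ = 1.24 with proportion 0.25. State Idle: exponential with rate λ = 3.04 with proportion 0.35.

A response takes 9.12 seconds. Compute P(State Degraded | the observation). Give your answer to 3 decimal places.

0.008

P(component k | x) = P(Z=k)·f_k(x) / marginal(x), where marginal(x) = Σ_j P(Z=j)·f_j(x).
Exponential densities:
  L_Saturated = 0.18·e^(−0.18·9.12) = 0.18·e^(−1.6416) = 0.0348606
  L_Degraded = 0.81·e^(−0.81·9.12) = 0.81·e^(−7.3872) = 0.000501493
  L_Busy = 1.24·e^(−1.24·9.12) = 1.24·e^(−11.3088) = 1.5208e-05
  L_Idle = 3.04·e^(−3.04·9.12) = 3.04·e^(−27.7248) = 2.76787e-12
Weight by the priors:
  P(Z=Saturated)·L_Saturated = 0.26 × 0.0348606 = 0.00906375
  P(Z=Degraded)·L_Degraded = 0.14 × 0.000501493 = 7.0209e-05
  P(Z=Busy)·L_Busy = 0.25 × 1.5208e-05 = 3.802e-06
  P(Z=Idle)·L_Idle = 0.35 × 2.76787e-12 = 9.68755e-13
Normaliser: 0.00906375 + 7.0209e-05 + 3.802e-06 + 9.68755e-13 = 0.00913776
P(State Degraded | data) = 7.0209e-05 / 0.00913776 ≈ 0.008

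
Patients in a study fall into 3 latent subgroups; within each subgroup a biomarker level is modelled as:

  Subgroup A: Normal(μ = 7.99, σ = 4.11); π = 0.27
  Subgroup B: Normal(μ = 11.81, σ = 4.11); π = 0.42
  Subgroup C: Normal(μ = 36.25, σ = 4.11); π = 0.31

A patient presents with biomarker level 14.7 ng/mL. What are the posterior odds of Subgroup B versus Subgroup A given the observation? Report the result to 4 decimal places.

The posterior odds equal the prior odds times the likelihood ratio: (π_i/π_j)·(f_i(x)/f_j(x)).
Component likelihoods at x = 14.7 ng/mL:
  f_A = 0.0256027
  f_B = 0.0758058
  f_C = 1.04038e-07
0.0318384 / 0.00691272 ≈ 4.6058

4.6058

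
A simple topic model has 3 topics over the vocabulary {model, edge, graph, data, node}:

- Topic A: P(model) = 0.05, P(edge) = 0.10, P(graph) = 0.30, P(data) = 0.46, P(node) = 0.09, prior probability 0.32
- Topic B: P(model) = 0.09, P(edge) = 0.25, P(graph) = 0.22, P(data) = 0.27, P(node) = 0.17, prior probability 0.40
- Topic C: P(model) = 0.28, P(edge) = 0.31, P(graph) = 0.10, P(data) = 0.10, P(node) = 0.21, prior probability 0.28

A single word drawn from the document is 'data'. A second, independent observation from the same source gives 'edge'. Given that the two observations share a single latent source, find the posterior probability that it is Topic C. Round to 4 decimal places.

0.1722

P(component k | x) = π_k·f_k(x) / marginal(x), where marginal(x) = Σ_j π_j·f_j(x).
Since both observations come from the same component, the likelihood for component k is f_k(x₁)·f_k(x₂).
  L_A = [P(data | comp) = 0.46] × [0.1] = 0.046
  L_B = [P(data | comp) = 0.27] × [0.25] = 0.0675
  L_C = [P(data | comp) = 0.10] × [0.31] = 0.031
Weight by the priors:
  π_A·L_A = 0.32 × 0.046 = 0.01472
  π_B·L_B = 0.40 × 0.0675 = 0.027
  π_C·L_C = 0.28 × 0.031 = 0.00868
Normaliser: 0.01472 + 0.027 + 0.00868 = 0.0504
Responsibility of Topic C: 0.00868 / 0.0504 ≈ 0.1722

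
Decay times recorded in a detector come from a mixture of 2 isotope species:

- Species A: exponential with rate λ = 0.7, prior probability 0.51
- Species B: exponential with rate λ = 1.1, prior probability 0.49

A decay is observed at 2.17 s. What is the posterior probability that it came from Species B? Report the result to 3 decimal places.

By Bayes' theorem, P(k | x) = P(Z=k) f_k(x) / Σ_j P(Z=j) f_j(x).
Component likelihoods at x = 2.17 s:
  L_A = 0.7·e^(−0.7·2.17) = 0.7·e^(−1.5190) = 0.153251
  L_B = 1.1·e^(−1.1·2.17) = 1.1·e^(−2.3870) = 0.101095
Unnormalised posteriors:
  P(Z=A)·L_A = 0.51 × 0.153251 = 0.0781583
  P(Z=B)·L_B = 0.49 × 0.101095 = 0.0495368
Marginal: 0.0781583 + 0.0495368 = 0.127695
Responsibility of Species B: 0.0495368 / 0.127695 ≈ 0.388

0.388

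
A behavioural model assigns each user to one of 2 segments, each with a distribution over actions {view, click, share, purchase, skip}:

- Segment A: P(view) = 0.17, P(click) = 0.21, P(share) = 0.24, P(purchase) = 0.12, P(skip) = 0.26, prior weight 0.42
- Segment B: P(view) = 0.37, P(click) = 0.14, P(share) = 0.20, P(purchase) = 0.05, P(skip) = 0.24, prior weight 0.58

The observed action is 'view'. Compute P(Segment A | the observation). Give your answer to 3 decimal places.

Apply Bayes' rule: the posterior for each component is proportional to its prior times its likelihood at x.
Component likelihoods at x = 'view':
  p_A = P(view | comp) = 0.17
  p_B = P(view | comp) = 0.37
Unnormalised posteriors:
  π_A·p_A = 0.42 × 0.17 = 0.0714
  π_B·p_B = 0.58 × 0.37 = 0.2146
Denominator: 0.0714 + 0.2146 = 0.286
P(Segment A | the observation) = 0.0714 / 0.286 ≈ 0.250

0.250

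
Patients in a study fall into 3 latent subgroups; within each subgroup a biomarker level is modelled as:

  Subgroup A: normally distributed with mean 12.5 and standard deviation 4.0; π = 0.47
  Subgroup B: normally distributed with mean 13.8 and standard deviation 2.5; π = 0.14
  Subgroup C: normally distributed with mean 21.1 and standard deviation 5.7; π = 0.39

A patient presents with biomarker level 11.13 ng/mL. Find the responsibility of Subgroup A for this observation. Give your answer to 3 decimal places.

P(component k | x) = π_k·f_k(x) / marginal(x), where marginal(x) = Σ_j π_j·f_j(x).
Evaluate each component's likelihood at the observed value:
  L_A = (1/(4.0·√(2π)))·exp(−(11.13−12.5)²/(2·4.0²)) = 0.099736·exp(-0.05865) = 0.094054
  L_B = (1/(2.5·√(2π)))·exp(−(11.13−13.8)²/(2·2.5²)) = 0.159577·exp(-0.57031) = 0.0902167
  L_C = (1/(5.7·√(2π)))·exp(−(11.13−21.1)²/(2·5.7²)) = 0.069990·exp(-1.52972) = 0.0151596
Weight by the priors:
  π_A·L_A = 0.47 × 0.094054 = 0.0442054
  π_B·L_B = 0.14 × 0.0902167 = 0.0126303
  π_C·L_C = 0.39 × 0.0151596 = 0.00591225
Marginal: 0.0442054 + 0.0126303 + 0.00591225 = 0.062748
P(Subgroup A | the observation) ≈ 0.704

0.704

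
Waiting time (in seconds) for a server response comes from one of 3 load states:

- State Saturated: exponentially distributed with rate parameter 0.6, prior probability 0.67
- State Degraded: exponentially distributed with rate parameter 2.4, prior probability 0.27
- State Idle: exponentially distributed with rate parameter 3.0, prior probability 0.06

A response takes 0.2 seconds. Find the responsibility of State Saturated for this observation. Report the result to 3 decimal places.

0.416

The responsibility of component k is P(Z=k) f_k(x) divided by Σ_j P(Z=j) f_j(x).
Evaluate each component's likelihood at the observed value:
  L_Saturated = 0.6·e^(−0.6·0.2) = 0.6·e^(−0.1200) = 0.532152
  L_Degraded = 2.4·e^(−2.4·0.2) = 2.4·e^(−0.4800) = 1.48508
  L_Idle = 3.0·e^(−3.0·0.2) = 3.0·e^(−0.6000) = 1.64643
Multiply by the mixture weights:
  P(Z=Saturated)·L_Saturated = 0.67 × 0.532152 = 0.356542
  P(Z=Degraded)·L_Degraded = 0.27 × 1.48508 = 0.400972
  P(Z=Idle)·L_Idle = 0.06 × 1.64643 = 0.0987861
Marginal: 0.356542 + 0.400972 + 0.0987861 = 0.8563
Responsibility of State Saturated: 0.356542 / 0.8563 ≈ 0.416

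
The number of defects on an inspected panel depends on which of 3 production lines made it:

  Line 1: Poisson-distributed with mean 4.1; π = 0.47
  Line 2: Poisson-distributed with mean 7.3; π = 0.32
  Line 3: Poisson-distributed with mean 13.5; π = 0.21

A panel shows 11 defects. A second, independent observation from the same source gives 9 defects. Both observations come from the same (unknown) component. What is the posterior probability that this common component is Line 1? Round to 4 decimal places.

Apply Bayes' rule: the posterior for each component is proportional to its prior times its likelihood at x.
Since both observations come from the same component, the likelihood for component k is f_k(x₁)·f_k(x₂).
  f_1 = [e^(−4.1)·4.1^11/11! = 0.00228486] × [0.0149515] = 3.4162e-05
  f_2 = [e^(−7.3)·7.3^11/11! = 0.0530941] × [0.109596] = 0.00581887
  f_3 = [e^(−13.5)·13.5^11/11! = 0.0932267] × [0.0562685] = 0.00524573
Multiply by the mixture weights:
  w_1·f_1 = 0.47 × 3.4162e-05 = 1.60562e-05
  w_2·f_2 = 0.32 × 0.00581887 = 0.00186204
  w_3·f_3 = 0.21 × 0.00524573 = 0.0011016
Evidence: 1.60562e-05 + 0.00186204 + 0.0011016 = 0.0029797
P(Line 1 | x) = 1.60562e-05 / 0.0029797 ≈ 0.0054

0.0054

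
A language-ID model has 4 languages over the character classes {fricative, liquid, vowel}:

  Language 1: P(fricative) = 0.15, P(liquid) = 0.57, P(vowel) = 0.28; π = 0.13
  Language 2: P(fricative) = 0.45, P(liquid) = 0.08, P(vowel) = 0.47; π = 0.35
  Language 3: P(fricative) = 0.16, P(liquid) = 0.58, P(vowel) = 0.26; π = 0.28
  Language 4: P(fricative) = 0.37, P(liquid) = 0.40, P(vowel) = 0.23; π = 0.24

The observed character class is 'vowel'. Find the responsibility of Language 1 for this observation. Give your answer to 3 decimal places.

0.111

Posterior ∝ prior × likelihood, so P(k | x) ∝ π_k f_k(x); normalise over all components.
Categorical probabilities:
  L_1 = P(vowel | comp) = 0.28
  L_2 = P(vowel | comp) = 0.47
  L_3 = P(vowel | comp) = 0.26
  L_4 = P(vowel | comp) = 0.23
Multiply by the mixture weights:
  π_1·L_1 = 0.13 × 0.28 = 0.0364
  π_2·L_2 = 0.35 × 0.47 = 0.1645
  π_3·L_3 = 0.28 × 0.26 = 0.0728
  π_4·L_4 = 0.24 × 0.23 = 0.0552
Marginal: 0.0364 + 0.1645 + 0.0728 + 0.0552 = 0.3289
P(Language 1 | the observation) ≈ 0.111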